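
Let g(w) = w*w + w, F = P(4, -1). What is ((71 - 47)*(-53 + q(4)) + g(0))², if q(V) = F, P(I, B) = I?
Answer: 1382976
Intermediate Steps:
F = 4
q(V) = 4
g(w) = w + w² (g(w) = w² + w = w + w²)
((71 - 47)*(-53 + q(4)) + g(0))² = ((71 - 47)*(-53 + 4) + 0*(1 + 0))² = (24*(-49) + 0*1)² = (-1176 + 0)² = (-1176)² = 1382976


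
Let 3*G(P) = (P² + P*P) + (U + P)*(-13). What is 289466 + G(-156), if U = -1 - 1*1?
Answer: 919124/3 ≈ 3.0637e+5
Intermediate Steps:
U = -2 (U = -1 - 1 = -2)
G(P) = 26/3 - 13*P/3 + 2*P²/3 (G(P) = ((P² + P*P) + (-2 + P)*(-13))/3 = ((P² + P²) + (26 - 13*P))/3 = (2*P² + (26 - 13*P))/3 = (26 - 13*P + 2*P²)/3 = 26/3 - 13*P/3 + 2*P²/3)
289466 + G(-156) = 289466 + (26/3 - 13/3*(-156) + (⅔)*(-156)²) = 289466 + (26/3 + 676 + (⅔)*24336) = 289466 + (26/3 + 676 + 16224) = 289466 + 50726/3 = 919124/3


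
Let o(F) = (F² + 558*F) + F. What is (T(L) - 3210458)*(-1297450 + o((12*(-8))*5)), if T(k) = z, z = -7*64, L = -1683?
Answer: 4287747545220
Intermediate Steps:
z = -448
o(F) = F² + 559*F
T(k) = -448
(T(L) - 3210458)*(-1297450 + o((12*(-8))*5)) = (-448 - 3210458)*(-1297450 + ((12*(-8))*5)*(559 + (12*(-8))*5)) = -3210906*(-1297450 + (-96*5)*(559 - 96*5)) = -3210906*(-1297450 - 480*(559 - 480)) = -3210906*(-1297450 - 480*79) = -3210906*(-1297450 - 37920) = -3210906*(-1335370) = 4287747545220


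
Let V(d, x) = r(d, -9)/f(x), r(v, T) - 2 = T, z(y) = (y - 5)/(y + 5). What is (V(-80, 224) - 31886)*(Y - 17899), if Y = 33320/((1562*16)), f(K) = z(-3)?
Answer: 7130888408007/12496 ≈ 5.7065e+8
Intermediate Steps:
z(y) = (-5 + y)/(5 + y)
f(K) = -4 (f(K) = (-5 - 3)/(5 - 3) = -8/2 = (½)*(-8) = -4)
r(v, T) = 2 + T
Y = 4165/3124 (Y = 33320/24992 = 33320*(1/24992) = 4165/3124 ≈ 1.3332)
V(d, x) = 7/4 (V(d, x) = (2 - 9)/(-4) = -7*(-¼) = 7/4)
(V(-80, 224) - 31886)*(Y - 17899) = (7/4 - 31886)*(4165/3124 - 17899) = -127537/4*(-55912311/3124) = 7130888408007/12496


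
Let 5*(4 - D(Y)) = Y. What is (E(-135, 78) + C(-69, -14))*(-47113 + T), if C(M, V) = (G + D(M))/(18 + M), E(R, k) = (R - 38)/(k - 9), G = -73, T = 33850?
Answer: 36946297/1955 ≈ 18898.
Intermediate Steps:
D(Y) = 4 - Y/5
E(R, k) = (-38 + R)/(-9 + k)
C(M, V) = (-69 - M/5)/(18 + M) (C(M, V) = (-73 + (4 - M/5))/(18 + M) = (-69 - M/5)/(18 + M))
(E(-135, 78) + C(-69, -14))*(-47113 + T) = ((-38 - 135)/(-9 + 78) + (-345 - 1*(-69))/(5*(18 - 69)))*(-47113 + 33850) = (-173/69 + (⅕)*(-345 + 69)/(-51))*(-13263) = ((1/69)*(-173) + (⅕)*(-1/51)*(-276))*(-13263) = (-173/69 + 92/85)*(-13263) = -8357/5865*(-13263) = 36946297/1955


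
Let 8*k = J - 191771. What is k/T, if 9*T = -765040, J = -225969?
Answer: 187983/306016 ≈ 0.61429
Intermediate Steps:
T = -765040/9 (T = (⅑)*(-765040) = -765040/9 ≈ -85005.)
k = -104435/2 (k = (-225969 - 191771)/8 = (⅛)*(-417740) = -104435/2 ≈ -52218.)
k/T = -104435/(2*(-765040/9)) = -104435/2*(-9/765040) = 187983/306016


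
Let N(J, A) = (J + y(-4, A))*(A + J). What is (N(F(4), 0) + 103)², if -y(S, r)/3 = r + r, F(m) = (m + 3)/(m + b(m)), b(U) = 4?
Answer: 44102881/4096 ≈ 10767.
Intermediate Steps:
F(m) = (3 + m)/(4 + m) (F(m) = (m + 3)/(m + 4) = (3 + m)/(4 + m))
y(S, r) = -6*r (y(S, r) = -3*(r + r) = -6*r)
N(J, A) = (A + J)*(J - 6*A) (N(J, A) = (J - 6*A)*(A + J) = (A + J)*(J - 6*A))
(N(F(4), 0) + 103)² = ((((3 + 4)/(4 + 4))² - 6*0² - 5*0*(3 + 4)/(4 + 4)) + 103)² = (((7/8)² - 6*0 - 5*0*7/8) + 103)² = ((((⅛)*7)² + 0 - 5*0*(⅛)*7) + 103)² = (((7/8)² + 0 - 5*0*7/8) + 103)² = ((49/64 + 0 + 0) + 103)² = (49/64 + 103)² = (6641/64)² = 44102881/4096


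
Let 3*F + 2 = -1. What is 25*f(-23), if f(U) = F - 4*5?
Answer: -525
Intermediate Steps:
F = -1 (F = -⅔ + (⅓)*(-1) = -⅔ - ⅓ = -1)
f(U) = -21 (f(U) = -1 - 4*5 = -1 - 20 = -21)
25*f(-23) = 25*(-21) = -525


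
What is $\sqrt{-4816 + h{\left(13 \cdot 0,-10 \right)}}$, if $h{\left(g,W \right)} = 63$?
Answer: $7 i \sqrt{97} \approx 68.942 i$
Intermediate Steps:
$\sqrt{-4816 + h{\left(13 \cdot 0,-10 \right)}} = \sqrt{-4816 + 63} = \sqrt{-4753} = 7 i \sqrt{97}$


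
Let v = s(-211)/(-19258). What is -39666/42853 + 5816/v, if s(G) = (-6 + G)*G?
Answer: -4801546225526/1962110311 ≈ -2447.1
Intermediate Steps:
s(G) = G*(-6 + G)
v = -45787/19258 (v = -211*(-6 - 211)/(-19258) = -211*(-217)*(-1/19258) = 45787*(-1/19258) = -45787/19258 ≈ -2.3776)
-39666/42853 + 5816/v = -39666/42853 + 5816/(-45787/19258) = -39666*1/42853 + 5816*(-19258/45787) = -39666/42853 - 112004528/45787 = -4801546225526/1962110311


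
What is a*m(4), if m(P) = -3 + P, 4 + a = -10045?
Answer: -10049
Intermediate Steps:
a = -10049 (a = -4 - 10045 = -10049)
a*m(4) = -10049*(-3 + 4) = -10049*1 = -10049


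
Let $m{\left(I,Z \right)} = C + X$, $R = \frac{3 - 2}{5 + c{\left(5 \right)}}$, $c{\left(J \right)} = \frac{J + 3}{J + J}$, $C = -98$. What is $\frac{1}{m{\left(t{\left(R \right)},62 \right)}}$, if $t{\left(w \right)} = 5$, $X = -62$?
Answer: $- \frac{1}{160} \approx -0.00625$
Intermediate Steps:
$c{\left(J \right)} = \frac{3 + J}{2 J}$
$R = \frac{5}{29}$ ($R = \frac{3 - 2}{5 + \frac{3 + 5}{2 \cdot 5}} = 1 \frac{1}{5 + \frac{1}{2} \cdot \frac{1}{5} \cdot 8} = 1 \frac{1}{5 + \frac{4}{5}} = 1 \frac{1}{\frac{29}{5}} = 1 \cdot \frac{5}{29} = \frac{5}{29} \approx 0.17241$)
$m{\left(I,Z \right)} = -160$ ($m{\left(I,Z \right)} = -98 - 62 = -160$)
$\frac{1}{m{\left(t{\left(R \right)},62 \right)}} = \frac{1}{-160} = - \frac{1}{160}$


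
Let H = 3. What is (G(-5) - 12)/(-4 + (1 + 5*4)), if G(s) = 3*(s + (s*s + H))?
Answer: 57/17 ≈ 3.3529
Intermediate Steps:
G(s) = 9 + 3*s + 3*s² (G(s) = 3*(s + (s*s + 3)) = 3*(s + (s² + 3)) = 3*(s + (3 + s²)) = 3*(3 + s + s²) = 9 + 3*s + 3*s²)
(G(-5) - 12)/(-4 + (1 + 5*4)) = ((9 + 3*(-5) + 3*(-5)²) - 12)/(-4 + (1 + 5*4)) = ((9 - 15 + 3*25) - 12)/(-4 + (1 + 20)) = ((9 - 15 + 75) - 12)/(-4 + 21) = (69 - 12)/17 = 57*(1/17) = 57/17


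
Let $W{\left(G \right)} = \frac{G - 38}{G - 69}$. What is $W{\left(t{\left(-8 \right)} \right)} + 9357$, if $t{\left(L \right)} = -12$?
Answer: $\frac{757967}{81} \approx 9357.6$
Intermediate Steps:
$W{\left(G \right)} = \frac{-38 + G}{-69 + G}$
$W{\left(t{\left(-8 \right)} \right)} + 9357 = \frac{-38 - 12}{-69 - 12} + 9357 = \frac{1}{-81} \left(-50\right) + 9357 = \left(- \frac{1}{81}\right) \left(-50\right) + 9357 = \frac{50}{81} + 9357 = \frac{757967}{81}$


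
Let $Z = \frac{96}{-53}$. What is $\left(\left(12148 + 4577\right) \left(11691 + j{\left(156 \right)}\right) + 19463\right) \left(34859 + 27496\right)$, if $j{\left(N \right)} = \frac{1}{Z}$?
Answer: $\frac{390177092984055}{32} \approx 1.2193 \cdot 10^{13}$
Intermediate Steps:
$Z = - \frac{96}{53}$ ($Z = 96 \left(- \frac{1}{53}\right) = - \frac{96}{53} \approx -1.8113$)
$j{\left(N \right)} = - \frac{53}{96}$ ($j{\left(N \right)} = \frac{1}{- \frac{96}{53}} = - \frac{53}{96}$)
$\left(\left(12148 + 4577\right) \left(11691 + j{\left(156 \right)}\right) + 19463\right) \left(34859 + 27496\right) = \left(\left(12148 + 4577\right) \left(11691 - \frac{53}{96}\right) + 19463\right) \left(34859 + 27496\right) = \left(16725 \cdot \frac{1122283}{96} + 19463\right) 62355 = \left(\frac{6256727725}{32} + 19463\right) 62355 = \frac{6257350541}{32} \cdot 62355 = \frac{390177092984055}{32}$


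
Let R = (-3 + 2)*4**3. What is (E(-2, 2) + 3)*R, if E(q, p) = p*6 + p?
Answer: -1088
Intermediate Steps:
E(q, p) = 7*p (E(q, p) = 6*p + p = 7*p)
R = -64 (R = -1*64 = -64)
(E(-2, 2) + 3)*R = (7*2 + 3)*(-64) = (14 + 3)*(-64) = 17*(-64) = -1088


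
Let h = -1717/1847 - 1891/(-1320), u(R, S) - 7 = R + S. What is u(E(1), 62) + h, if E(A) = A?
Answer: 171889037/2438040 ≈ 70.503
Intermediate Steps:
u(R, S) = 7 + R + S (u(R, S) = 7 + (R + S) = 7 + R + S)
h = 1226237/2438040 (h = -1717*1/1847 - 1891*(-1/1320) = -1717/1847 + 1891/1320 = 1226237/2438040 ≈ 0.50296)
u(E(1), 62) + h = (7 + 1 + 62) + 1226237/2438040 = 70 + 1226237/2438040 = 171889037/2438040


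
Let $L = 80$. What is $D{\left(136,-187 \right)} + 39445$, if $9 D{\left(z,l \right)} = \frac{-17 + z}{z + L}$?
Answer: $\frac{76681199}{1944} \approx 39445.0$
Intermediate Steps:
$D{\left(z,l \right)} = \frac{-17 + z}{9 \left(80 + z\right)}$ ($D{\left(z,l \right)} = \frac{\left(-17 + z\right) \frac{1}{z + 80}}{9} = \frac{\left(-17 + z\right) \frac{1}{80 + z}}{9} = \frac{\frac{1}{80 + z} \left(-17 + z\right)}{9} = \frac{-17 + z}{9 \left(80 + z\right)}$)
$D{\left(136,-187 \right)} + 39445 = \frac{-17 + 136}{9 \left(80 + 136\right)} + 39445 = \frac{1}{9} \cdot \frac{1}{216} \cdot 119 + 39445 = \frac{119}{1944} + 39445 = \frac{76681199}{1944}$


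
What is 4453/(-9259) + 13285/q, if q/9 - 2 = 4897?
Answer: -73331408/408238569 ≈ -0.17963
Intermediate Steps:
q = 44091 (q = 18 + 9*4897 = 18 + 44073 = 44091)
4453/(-9259) + 13285/q = 4453/(-9259) + 13285/44091 = 4453*(-1/9259) + 13285*(1/44091) = -4453/9259 + 13285/44091 = -73331408/408238569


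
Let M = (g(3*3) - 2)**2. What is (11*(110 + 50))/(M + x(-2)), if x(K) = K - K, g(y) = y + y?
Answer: 55/8 ≈ 6.8750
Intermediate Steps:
g(y) = 2*y
x(K) = 0
M = 256 (M = (2*(3*3) - 2)**2 = (2*9 - 2)**2 = (18 - 2)**2 = 16**2 = 256)
(11*(110 + 50))/(M + x(-2)) = (11*(110 + 50))/(256 + 0) = (11*160)/256 = (1/256)*1760 = 55/8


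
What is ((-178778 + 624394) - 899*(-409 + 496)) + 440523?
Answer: 807926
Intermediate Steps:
((-178778 + 624394) - 899*(-409 + 496)) + 440523 = (445616 - 899*87) + 440523 = (445616 - 78213) + 440523 = 367403 + 440523 = 807926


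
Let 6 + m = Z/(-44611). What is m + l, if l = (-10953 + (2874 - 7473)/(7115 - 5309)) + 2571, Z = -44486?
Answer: -32186891861/3836546 ≈ -8389.5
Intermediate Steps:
m = -223180/44611 (m = -6 - 44486/(-44611) = -6 - 44486*(-1/44611) = -6 + 44486/44611 = -223180/44611 ≈ -5.0028)
l = -721071/86 (l = (-10953 - 4599/1806) + 2571 = (-10953 - 4599*1/1806) + 2571 = (-10953 - 219/86) + 2571 = -942177/86 + 2571 = -721071/86 ≈ -8384.5)
m + l = -223180/44611 - 721071/86 = -32186891861/3836546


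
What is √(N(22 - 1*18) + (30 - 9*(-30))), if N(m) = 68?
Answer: 4*√23 ≈ 19.183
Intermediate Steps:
√(N(22 - 1*18) + (30 - 9*(-30))) = √(68 + (30 - 9*(-30))) = √(68 + (30 + 270)) = √(68 + 300) = √368 = 4*√23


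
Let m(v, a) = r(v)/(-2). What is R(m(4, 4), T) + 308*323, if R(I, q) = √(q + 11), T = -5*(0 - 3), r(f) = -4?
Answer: 99484 + √26 ≈ 99489.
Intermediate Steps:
m(v, a) = 2 (m(v, a) = -4/(-2) = -4*(-½) = 2)
T = 15 (T = -5*(-3) = 15)
R(I, q) = √(11 + q)
R(m(4, 4), T) + 308*323 = √(11 + 15) + 308*323 = √26 + 99484 = 99484 + √26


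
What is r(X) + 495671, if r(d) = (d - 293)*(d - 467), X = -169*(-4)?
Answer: 575718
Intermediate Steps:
X = 676
r(d) = (-467 + d)*(-293 + d) (r(d) = (-293 + d)*(-467 + d) = (-467 + d)*(-293 + d))
r(X) + 495671 = (136831 + 676² - 760*676) + 495671 = (136831 + 456976 - 513760) + 495671 = 80047 + 495671 = 575718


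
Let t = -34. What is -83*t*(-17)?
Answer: -47974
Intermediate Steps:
-83*t*(-17) = -83*(-34)*(-17) = 2822*(-17) = -47974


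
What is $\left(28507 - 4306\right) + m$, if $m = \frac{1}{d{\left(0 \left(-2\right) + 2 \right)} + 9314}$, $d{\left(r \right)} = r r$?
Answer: $\frac{225504919}{9318} \approx 24201.0$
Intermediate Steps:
$d{\left(r \right)} = r^{2}$
$m = \frac{1}{9318}$ ($m = \frac{1}{\left(0 \left(-2\right) + 2\right)^{2} + 9314} = \frac{1}{\left(0 + 2\right)^{2} + 9314} = \frac{1}{2^{2} + 9314} = \frac{1}{4 + 9314} = \frac{1}{9318} \approx 0.00010732$)
$\left(28507 - 4306\right) + m = \left(28507 - 4306\right) + \frac{1}{9318} = 24201 + \frac{1}{9318} = \frac{225504919}{9318}$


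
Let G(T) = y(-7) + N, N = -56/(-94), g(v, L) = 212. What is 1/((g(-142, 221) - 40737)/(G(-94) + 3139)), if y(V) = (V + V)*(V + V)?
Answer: -156773/1904675 ≈ -0.082310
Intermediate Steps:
N = 28/47 (N = -56*(-1/94) = 28/47 ≈ 0.59575)
y(V) = 4*V**2 (y(V) = (2*V)*(2*V) = 4*V**2)
G(T) = 9240/47 (G(T) = 4*(-7)**2 + 28/47 = 4*49 + 28/47 = 196 + 28/47 = 9240/47)
1/((g(-142, 221) - 40737)/(G(-94) + 3139)) = 1/((212 - 40737)/(9240/47 + 3139)) = 1/(-40525/156773/47) = 1/(-40525*47/156773) = 1/(-1904675/156773) = -156773/1904675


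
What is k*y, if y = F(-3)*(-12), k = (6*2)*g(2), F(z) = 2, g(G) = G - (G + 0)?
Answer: 0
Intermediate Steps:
g(G) = 0 (g(G) = G - G = 0)
k = 0 (k = (6*2)*0 = 12*0 = 0)
y = -24 (y = 2*(-12) = -24)
k*y = 0*(-24) = 0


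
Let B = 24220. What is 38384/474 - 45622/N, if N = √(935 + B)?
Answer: 19192/237 - 45622*√2795/8385 ≈ -206.67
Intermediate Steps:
N = 3*√2795 (N = √(935 + 24220) = √25155 = 3*√2795 ≈ 158.60)
38384/474 - 45622/N = 38384/474 - 45622*√2795/8385 = 38384*(1/474) - 45622*√2795/8385 = 19192/237 - 45622*√2795/8385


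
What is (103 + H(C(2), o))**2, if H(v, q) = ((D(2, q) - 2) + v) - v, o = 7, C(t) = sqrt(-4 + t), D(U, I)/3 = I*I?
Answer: 61504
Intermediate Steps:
D(U, I) = 3*I**2 (D(U, I) = 3*(I*I) = 3*I**2)
H(v, q) = -2 + 3*q**2 (H(v, q) = ((3*q**2 - 2) + v) - v = ((-2 + 3*q**2) + v) - v = (-2 + v + 3*q**2) - v = -2 + 3*q**2)
(103 + H(C(2), o))**2 = (103 + (-2 + 3*7**2))**2 = (103 + (-2 + 3*49))**2 = (103 + (-2 + 147))**2 = (103 + 145)**2 = 248**2 = 61504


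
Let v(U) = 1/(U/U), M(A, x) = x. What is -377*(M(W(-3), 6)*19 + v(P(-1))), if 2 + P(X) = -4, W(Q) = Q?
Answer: -43355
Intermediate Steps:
P(X) = -6 (P(X) = -2 - 4 = -6)
v(U) = 1 (v(U) = 1/1 = 1)
-377*(M(W(-3), 6)*19 + v(P(-1))) = -377*(6*19 + 1) = -377*(114 + 1) = -377*115 = -43355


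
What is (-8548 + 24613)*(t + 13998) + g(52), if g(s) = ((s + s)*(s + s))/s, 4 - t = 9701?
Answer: 69095773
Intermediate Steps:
t = -9697 (t = 4 - 1*9701 = 4 - 9701 = -9697)
g(s) = 4*s (g(s) = ((2*s)*(2*s))/s = (4*s²)/s = 4*s)
(-8548 + 24613)*(t + 13998) + g(52) = (-8548 + 24613)*(-9697 + 13998) + 4*52 = 16065*4301 + 208 = 69095565 + 208 = 69095773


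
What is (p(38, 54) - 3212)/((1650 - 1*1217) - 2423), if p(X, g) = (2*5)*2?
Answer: 1596/995 ≈ 1.6040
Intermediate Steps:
p(X, g) = 20 (p(X, g) = 10*2 = 20)
(p(38, 54) - 3212)/((1650 - 1*1217) - 2423) = (20 - 3212)/((1650 - 1*1217) - 2423) = -3192/((1650 - 1217) - 2423) = -3192/(433 - 2423) = -3192/(-1990) = -3192*(-1/1990) = 1596/995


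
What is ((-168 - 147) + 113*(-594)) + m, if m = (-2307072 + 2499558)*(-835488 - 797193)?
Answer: -314268302403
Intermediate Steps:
m = -314268234966 (m = 192486*(-1632681) = -314268234966)
((-168 - 147) + 113*(-594)) + m = ((-168 - 147) + 113*(-594)) - 314268234966 = (-315 - 67122) - 314268234966 = -67437 - 314268234966 = -314268302403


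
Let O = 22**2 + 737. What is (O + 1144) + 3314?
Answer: 5679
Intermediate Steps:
O = 1221 (O = 484 + 737 = 1221)
(O + 1144) + 3314 = (1221 + 1144) + 3314 = 2365 + 3314 = 5679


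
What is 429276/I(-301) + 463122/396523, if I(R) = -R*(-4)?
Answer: -42415052115/119353423 ≈ -355.37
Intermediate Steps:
I(R) = 4*R
429276/I(-301) + 463122/396523 = 429276/((4*(-301))) + 463122/396523 = 429276/(-1204) + 463122*(1/396523) = 429276*(-1/1204) + 463122/396523 = -107319/301 + 463122/396523 = -42415052115/119353423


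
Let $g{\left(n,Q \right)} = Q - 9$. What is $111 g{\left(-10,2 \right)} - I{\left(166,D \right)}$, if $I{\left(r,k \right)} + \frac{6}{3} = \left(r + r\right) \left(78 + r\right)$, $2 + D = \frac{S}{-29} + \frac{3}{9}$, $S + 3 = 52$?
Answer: $-81783$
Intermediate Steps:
$S = 49$ ($S = -3 + 52 = 49$)
$g{\left(n,Q \right)} = -9 + Q$
$D = - \frac{292}{87}$ ($D = -2 + \left(\frac{49}{-29} + \frac{3}{9}\right) = -2 + \left(49 \left(- \frac{1}{29}\right) + 3 \cdot \frac{1}{9}\right) = -2 + \left(- \frac{49}{29} + \frac{1}{3}\right) = -2 - \frac{118}{87} = - \frac{292}{87} \approx -3.3563$)
$I{\left(r,k \right)} = -2 + 2 r \left(78 + r\right)$ ($I{\left(r,k \right)} = -2 + \left(r + r\right) \left(78 + r\right) = -2 + 2 r \left(78 + r\right)$)
$111 g{\left(-10,2 \right)} - I{\left(166,D \right)} = 111 \left(-9 + 2\right) - \left(-2 + 2 \cdot 166^{2} + 156 \cdot 166\right) = 111 \left(-7\right) - \left(-2 + 2 \cdot 27556 + 25896\right) = -777 - \left(-2 + 55112 + 25896\right) = -777 - 81006 = -81783$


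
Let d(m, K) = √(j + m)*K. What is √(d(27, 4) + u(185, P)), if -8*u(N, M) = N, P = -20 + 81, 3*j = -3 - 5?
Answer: √(-3330 + 192*√219)/12 ≈ 1.8421*I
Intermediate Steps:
j = -8/3 (j = (-3 - 5)/3 = (⅓)*(-8) = -8/3 ≈ -2.6667)
P = 61
u(N, M) = -N/8
d(m, K) = K*√(-8/3 + m) (d(m, K) = √(-8/3 + m)*K = K*√(-8/3 + m))
√(d(27, 4) + u(185, P)) = √((⅓)*4*√(-24 + 9*27) - ⅛*185) = √((⅓)*4*√(-24 + 243) - 185/8) = √((⅓)*4*√219 - 185/8) = √(4*√219/3 - 185/8) = √(-185/8 + 4*√219/3)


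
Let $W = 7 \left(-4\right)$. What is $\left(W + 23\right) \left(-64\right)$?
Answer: $320$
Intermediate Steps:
$W = -28$
$\left(W + 23\right) \left(-64\right) = \left(-28 + 23\right) \left(-64\right) = \left(-5\right) \left(-64\right) = 320$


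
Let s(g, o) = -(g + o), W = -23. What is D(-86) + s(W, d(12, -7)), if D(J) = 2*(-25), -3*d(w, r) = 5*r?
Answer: -116/3 ≈ -38.667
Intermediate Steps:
d(w, r) = -5*r/3
s(g, o) = -g - o
D(J) = -50
D(-86) + s(W, d(12, -7)) = -50 + (-1*(-23) - (-5)*(-7)/3) = -50 + (23 - 1*35/3) = -50 + (23 - 35/3) = -50 + 34/3 = -116/3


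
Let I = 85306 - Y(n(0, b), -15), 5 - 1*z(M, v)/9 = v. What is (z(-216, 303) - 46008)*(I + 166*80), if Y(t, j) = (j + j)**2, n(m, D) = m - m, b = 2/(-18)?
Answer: -4756331340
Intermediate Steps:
z(M, v) = 45 - 9*v
b = -1/9 (b = 2*(-1/18) = -1/9 ≈ -0.11111)
n(m, D) = 0
Y(t, j) = 4*j**2 (Y(t, j) = (2*j)**2 = 4*j**2)
I = 84406 (I = 85306 - 4*(-15)**2 = 85306 - 4*225 = 85306 - 1*900 = 85306 - 900 = 84406)
(z(-216, 303) - 46008)*(I + 166*80) = ((45 - 9*303) - 46008)*(84406 + 166*80) = ((45 - 2727) - 46008)*(84406 + 13280) = (-2682 - 46008)*97686 = -48690*97686 = -4756331340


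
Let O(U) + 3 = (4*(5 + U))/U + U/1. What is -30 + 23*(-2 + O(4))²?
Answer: 1442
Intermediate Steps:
O(U) = -3 + U + (20 + 4*U)/U (O(U) = -3 + ((4*(5 + U))/U + U/1) = -3 + ((20 + 4*U)/U + U*1) = -3 + ((20 + 4*U)/U + U) = -3 + (U + (20 + 4*U)/U) = -3 + U + (20 + 4*U)/U)
-30 + 23*(-2 + O(4))² = -30 + 23*(-2 + (1 + 4 + 20/4))² = -30 + 23*(-2 + (1 + 4 + 20*(¼)))² = -30 + 23*(-2 + (1 + 4 + 5))² = -30 + 23*(-2 + 10)² = -30 + 23*8² = -30 + 23*64 = -30 + 1472 = 1442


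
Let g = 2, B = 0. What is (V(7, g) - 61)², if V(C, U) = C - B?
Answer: 2916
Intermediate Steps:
V(C, U) = C (V(C, U) = C - 1*0 = C + 0 = C)
(V(7, g) - 61)² = (7 - 61)² = (-54)² = 2916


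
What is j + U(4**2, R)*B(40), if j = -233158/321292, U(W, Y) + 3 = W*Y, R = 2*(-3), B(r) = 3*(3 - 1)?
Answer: -95540303/160646 ≈ -594.73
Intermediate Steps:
B(r) = 6 (B(r) = 3*2 = 6)
R = -6
U(W, Y) = -3 + W*Y
j = -116579/160646 (j = -233158*1/321292 = -116579/160646 ≈ -0.72569)
j + U(4**2, R)*B(40) = -116579/160646 + (-3 + 4**2*(-6))*6 = -116579/160646 + (-3 + 16*(-6))*6 = -116579/160646 + (-3 - 96)*6 = -116579/160646 - 99*6 = -116579/160646 - 594 = -95540303/160646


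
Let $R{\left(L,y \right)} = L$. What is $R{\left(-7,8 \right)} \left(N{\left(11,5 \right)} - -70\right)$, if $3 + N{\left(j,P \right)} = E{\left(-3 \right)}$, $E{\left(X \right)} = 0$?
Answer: $-469$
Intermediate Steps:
$N{\left(j,P \right)} = -3$ ($N{\left(j,P \right)} = -3 + 0 = -3$)
$R{\left(-7,8 \right)} \left(N{\left(11,5 \right)} - -70\right) = - 7 \left(-3 - -70\right) = - 7 \left(-3 + 70\right) = \left(-7\right) 67 = -469$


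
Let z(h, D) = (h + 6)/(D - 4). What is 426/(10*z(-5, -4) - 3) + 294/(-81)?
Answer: -47674/459 ≈ -103.86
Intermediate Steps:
z(h, D) = (6 + h)/(-4 + D)
426/(10*z(-5, -4) - 3) + 294/(-81) = 426/(10*((6 - 5)/(-4 - 4)) - 3) + 294/(-81) = 426/(10*(1/(-8)) - 3) + 294*(-1/81) = 426/(10*(-1/8*1) - 3) - 98/27 = 426/(10*(-1/8) - 3) - 98/27 = 426/(-5/4 - 3) - 98/27 = 426/(-17/4) - 98/27 = 426*(-4/17) - 98/27 = -1704/17 - 98/27 = -47674/459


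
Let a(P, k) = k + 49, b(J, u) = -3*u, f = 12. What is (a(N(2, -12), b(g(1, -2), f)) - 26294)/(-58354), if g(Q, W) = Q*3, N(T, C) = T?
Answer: 26281/58354 ≈ 0.45037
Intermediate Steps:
g(Q, W) = 3*Q
a(P, k) = 49 + k
(a(N(2, -12), b(g(1, -2), f)) - 26294)/(-58354) = ((49 - 3*12) - 26294)/(-58354) = ((49 - 36) - 26294)*(-1/58354) = (13 - 26294)*(-1/58354) = -26281*(-1/58354) = 26281/58354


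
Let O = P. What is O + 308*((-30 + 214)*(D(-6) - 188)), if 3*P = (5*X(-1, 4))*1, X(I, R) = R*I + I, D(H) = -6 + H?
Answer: -34003225/3 ≈ -1.1334e+7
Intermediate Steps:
X(I, R) = I + I*R (X(I, R) = I*R + I = I + I*R)
P = -25/3 (P = ((5*(-(1 + 4)))*1)/3 = ((5*(-1*5))*1)/3 = ((5*(-5))*1)/3 = (-25*1)/3 = (1/3)*(-25) = -25/3 ≈ -8.3333)
O = -25/3 ≈ -8.3333
O + 308*((-30 + 214)*(D(-6) - 188)) = -25/3 + 308*((-30 + 214)*((-6 - 6) - 188)) = -25/3 + 308*(184*(-12 - 188)) = -25/3 + 308*(184*(-200)) = -25/3 + 308*(-36800) = -25/3 - 11334400 = -34003225/3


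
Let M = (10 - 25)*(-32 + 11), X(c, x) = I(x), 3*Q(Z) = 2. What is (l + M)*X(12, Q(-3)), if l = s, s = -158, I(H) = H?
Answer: 314/3 ≈ 104.67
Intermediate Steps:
Q(Z) = ⅔ (Q(Z) = (⅓)*2 = ⅔)
X(c, x) = x
l = -158
M = 315 (M = -15*(-21) = 315)
(l + M)*X(12, Q(-3)) = (-158 + 315)*(⅔) = 157*(⅔) = 314/3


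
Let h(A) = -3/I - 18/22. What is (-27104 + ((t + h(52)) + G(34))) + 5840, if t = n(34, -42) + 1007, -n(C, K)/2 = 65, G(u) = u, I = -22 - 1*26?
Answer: -3582261/176 ≈ -20354.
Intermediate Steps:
I = -48 (I = -22 - 26 = -48)
h(A) = -133/176 (h(A) = -3/(-48) - 18/22 = -3*(-1/48) - 18*1/22 = 1/16 - 9/11 = -133/176)
n(C, K) = -130 (n(C, K) = -2*65 = -130)
t = 877 (t = -130 + 1007 = 877)
(-27104 + ((t + h(52)) + G(34))) + 5840 = (-27104 + ((877 - 133/176) + 34)) + 5840 = (-27104 + (154219/176 + 34)) + 5840 = (-27104 + 160203/176) + 5840 = -4610101/176 + 5840 = -3582261/176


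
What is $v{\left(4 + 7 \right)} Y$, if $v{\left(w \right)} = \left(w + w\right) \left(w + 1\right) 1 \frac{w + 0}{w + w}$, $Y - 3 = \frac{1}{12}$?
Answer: $407$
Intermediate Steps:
$Y = \frac{37}{12}$ ($Y = 3 + \frac{1}{12} = \frac{37}{12} \approx 3.0833$)
$v{\left(w \right)} = w \left(1 + w\right)$ ($v{\left(w \right)} = 2 w \left(1 + w\right) 1 \frac{w}{2 w} = 2 w \left(1 + w\right) 1 w \frac{1}{2 w} = 2 w \left(1 + w\right) 1 \cdot \frac{1}{2} = 2 w \left(1 + w\right) \frac{1}{2} = w \left(1 + w\right)$)
$v{\left(4 + 7 \right)} Y = \left(4 + 7\right) \left(1 + \left(4 + 7\right)\right) \frac{37}{12} = 11 \left(1 + 11\right) \frac{37}{12} = 11 \cdot 12 \cdot \frac{37}{12} = 132 \cdot \frac{37}{12} = 407$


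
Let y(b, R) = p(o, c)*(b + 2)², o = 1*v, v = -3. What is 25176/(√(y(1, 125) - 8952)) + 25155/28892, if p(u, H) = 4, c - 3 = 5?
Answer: 25155/28892 - 4196*I*√2229/743 ≈ 0.87066 - 266.63*I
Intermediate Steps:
o = -3 (o = 1*(-3) = -3)
c = 8 (c = 3 + 5 = 8)
y(b, R) = 4*(2 + b)² (y(b, R) = 4*(b + 2)² = 4*(2 + b)²)
25176/(√(y(1, 125) - 8952)) + 25155/28892 = 25176/(√(4*(2 + 1)² - 8952)) + 25155/28892 = 25176/(√(4*3² - 8952)) + 25155*(1/28892) = 25176/(√(4*9 - 8952)) + 25155/28892 = 25176/(√(36 - 8952)) + 25155/28892 = 25176/(√(-8916)) + 25155/28892 = 25176/((2*I*√2229)) + 25155/28892 = 25176*(-I*√2229/4458) + 25155/28892 = -4196*I*√2229/743 + 25155/28892 = 25155/28892 - 4196*I*√2229/743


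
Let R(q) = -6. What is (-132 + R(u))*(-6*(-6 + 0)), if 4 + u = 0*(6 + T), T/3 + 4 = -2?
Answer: -4968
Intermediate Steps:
T = -18 (T = -12 + 3*(-2) = -12 - 6 = -18)
u = -4 (u = -4 + 0*(6 - 18) = -4 + 0*(-12) = -4 + 0 = -4)
(-132 + R(u))*(-6*(-6 + 0)) = (-132 - 6)*(-6*(-6 + 0)) = -(-828)*(-6) = -138*36 = -4968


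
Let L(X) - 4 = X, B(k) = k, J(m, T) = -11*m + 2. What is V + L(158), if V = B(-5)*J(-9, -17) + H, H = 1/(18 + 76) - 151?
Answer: -46435/94 ≈ -493.99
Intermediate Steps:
J(m, T) = 2 - 11*m
L(X) = 4 + X
H = -14193/94 (H = 1/94 - 151 = -14193/94 ≈ -150.99)
V = -61663/94 (V = -5*(2 - 11*(-9)) - 14193/94 = -5*(2 + 99) - 14193/94 = -5*101 - 14193/94 = -505 - 14193/94 = -61663/94 ≈ -655.99)
V + L(158) = -61663/94 + (4 + 158) = -61663/94 + 162 = -46435/94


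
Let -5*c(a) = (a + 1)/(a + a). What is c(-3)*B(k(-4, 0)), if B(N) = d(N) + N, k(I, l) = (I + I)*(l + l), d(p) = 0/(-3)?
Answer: 0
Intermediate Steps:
d(p) = 0 (d(p) = 0*(-⅓) = 0)
k(I, l) = 4*I*l (k(I, l) = (2*I)*(2*l) = 4*I*l)
c(a) = -(1 + a)/(10*a) (c(a) = -(a + 1)/(5*(a + a)) = -(1 + a)/(5*(2*a)) = -(1 + a)*1/(2*a)/5 = -(1 + a)/(10*a))
B(N) = N (B(N) = 0 + N = N)
c(-3)*B(k(-4, 0)) = ((⅒)*(-1 - 1*(-3))/(-3))*(4*(-4)*0) = ((⅒)*(-⅓)*(-1 + 3))*0 = ((⅒)*(-⅓)*2)*0 = -1/15*0 = 0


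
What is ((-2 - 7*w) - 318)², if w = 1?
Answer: 106929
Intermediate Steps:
((-2 - 7*w) - 318)² = ((-2 - 7*1) - 318)² = ((-2 - 7) - 318)² = (-9 - 318)² = (-327)² = 106929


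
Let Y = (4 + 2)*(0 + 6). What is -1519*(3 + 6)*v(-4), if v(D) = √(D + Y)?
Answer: -54684*√2 ≈ -77335.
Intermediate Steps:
Y = 36 (Y = 6*6 = 36)
v(D) = √(36 + D) (v(D) = √(D + 36) = √(36 + D))
-1519*(3 + 6)*v(-4) = -1519*(3 + 6)*√(36 - 4) = -13671*√32 = -13671*4*√2 = -54684*√2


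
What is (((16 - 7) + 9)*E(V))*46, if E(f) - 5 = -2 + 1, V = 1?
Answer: 3312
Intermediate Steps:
E(f) = 4 (E(f) = 5 + (-2 + 1) = 5 - 1 = 4)
(((16 - 7) + 9)*E(V))*46 = (((16 - 7) + 9)*4)*46 = ((9 + 9)*4)*46 = (18*4)*46 = 72*46 = 3312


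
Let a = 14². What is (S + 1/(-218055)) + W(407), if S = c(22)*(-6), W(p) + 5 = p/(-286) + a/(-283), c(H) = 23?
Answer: -232830632213/1604448690 ≈ -145.12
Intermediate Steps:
a = 196
W(p) = -1611/283 - p/286 (W(p) = -5 + (p/(-286) + 196/(-283)) = -5 + (p*(-1/286) + 196*(-1/283)) = -5 + (-p/286 - 196/283) = -5 + (-196/283 - p/286) = -1611/283 - p/286)
S = -138 (S = 23*(-6) = -138)
(S + 1/(-218055)) + W(407) = (-138 + 1/(-218055)) + (-1611/283 - 1/286*407) = (-138 - 1/218055) + (-1611/283 - 37/26) = -30091591/218055 - 52357/7358 = -232830632213/1604448690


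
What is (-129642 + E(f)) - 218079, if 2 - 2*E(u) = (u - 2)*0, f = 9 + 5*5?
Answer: -347720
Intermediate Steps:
f = 34 (f = 9 + 25 = 34)
E(u) = 1 (E(u) = 1 - (u - 2)*0/2 = 1 - (-2 + u)*0/2 = 1 - 1/2*0 = 1 + 0 = 1)
(-129642 + E(f)) - 218079 = (-129642 + 1) - 218079 = -129641 - 218079 = -347720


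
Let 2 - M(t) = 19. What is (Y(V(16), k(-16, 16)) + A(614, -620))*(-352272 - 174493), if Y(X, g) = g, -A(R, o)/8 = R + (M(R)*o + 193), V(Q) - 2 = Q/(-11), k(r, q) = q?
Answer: 47809191400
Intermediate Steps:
M(t) = -17 (M(t) = 2 - 1*19 = 2 - 19 = -17)
V(Q) = 2 - Q/11 (V(Q) = 2 + Q/(-11) = 2 + Q*(-1/11) = 2 - Q/11)
A(R, o) = -1544 - 8*R + 136*o (A(R, o) = -8*(R + (-17*o + 193)) = -8*(R + (193 - 17*o)) = -8*(193 + R - 17*o) = -1544 - 8*R + 136*o)
(Y(V(16), k(-16, 16)) + A(614, -620))*(-352272 - 174493) = (16 + (-1544 - 8*614 + 136*(-620)))*(-352272 - 174493) = (16 + (-1544 - 4912 - 84320))*(-526765) = (16 - 90776)*(-526765) = -90760*(-526765) = 47809191400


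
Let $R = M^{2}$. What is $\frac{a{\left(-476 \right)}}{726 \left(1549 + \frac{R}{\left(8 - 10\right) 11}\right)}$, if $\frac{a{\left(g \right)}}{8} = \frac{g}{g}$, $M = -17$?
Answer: $\frac{8}{1115037} \approx 7.1746 \cdot 10^{-6}$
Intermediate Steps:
$R = 289$ ($R = \left(-17\right)^{2} = 289$)
$a{\left(g \right)} = 8$ ($a{\left(g \right)} = 8 \frac{g}{g} = 8 \cdot 1 = 8$)
$\frac{a{\left(-476 \right)}}{726 \left(1549 + \frac{R}{\left(8 - 10\right) 11}\right)} = \frac{8}{726 \left(1549 + \frac{289}{\left(8 - 10\right) 11}\right)} = \frac{8}{726 \left(1549 + \frac{289}{\left(-2\right) 11}\right)} = \frac{8}{726 \left(1549 + \frac{289}{-22}\right)} = \frac{8}{726 \left(1549 + 289 \left(- \frac{1}{22}\right)\right)} = \frac{8}{726 \left(1549 - \frac{289}{22}\right)} = \frac{8}{726 \cdot \frac{33789}{22}} = \frac{8}{1115037}$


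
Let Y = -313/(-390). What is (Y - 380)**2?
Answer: 21870564769/152100 ≈ 1.4379e+5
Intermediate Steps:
Y = 313/390 (Y = -313*(-1/390) = 313/390 ≈ 0.80256)
(Y - 380)**2 = (313/390 - 380)**2 = (-147887/390)**2 = 21870564769/152100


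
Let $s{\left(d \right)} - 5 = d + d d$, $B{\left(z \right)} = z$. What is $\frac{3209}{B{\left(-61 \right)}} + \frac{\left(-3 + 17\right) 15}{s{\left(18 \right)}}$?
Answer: $- \frac{1100713}{21167} \approx -52.001$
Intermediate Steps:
$s{\left(d \right)} = 5 + d + d^{2}$ ($s{\left(d \right)} = 5 + \left(d + d d\right) = 5 + \left(d + d^{2}\right) = 5 + d + d^{2}$)
$\frac{3209}{B{\left(-61 \right)}} + \frac{\left(-3 + 17\right) 15}{s{\left(18 \right)}} = \frac{3209}{-61} + \frac{\left(-3 + 17\right) 15}{5 + 18 + 18^{2}} = 3209 \left(- \frac{1}{61}\right) + \frac{14 \cdot 15}{5 + 18 + 324} = - \frac{3209}{61} + \frac{210}{347} = - \frac{1100713}{21167}$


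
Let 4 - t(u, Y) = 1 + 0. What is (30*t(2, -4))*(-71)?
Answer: -6390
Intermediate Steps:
t(u, Y) = 3 (t(u, Y) = 4 - (1 + 0) = 4 - 1*1 = 4 - 1 = 3)
(30*t(2, -4))*(-71) = (30*3)*(-71) = 90*(-71) = -6390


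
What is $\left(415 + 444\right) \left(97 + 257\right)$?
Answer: $304086$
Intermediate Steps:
$\left(415 + 444\right) \left(97 + 257\right) = 859 \cdot 354 = 304086$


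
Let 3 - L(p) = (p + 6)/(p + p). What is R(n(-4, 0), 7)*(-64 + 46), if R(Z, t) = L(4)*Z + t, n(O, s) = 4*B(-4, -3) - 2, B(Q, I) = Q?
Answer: 441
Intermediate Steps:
L(p) = 3 - (6 + p)/(2*p) (L(p) = 3 - (p + 6)/(p + p) = 3 - (6 + p)/(2*p))
n(O, s) = -18 (n(O, s) = 4*(-4) - 2 = -16 - 2 = -18)
R(Z, t) = t + 7*Z/4 (R(Z, t) = (5/2 - 3/4)*Z + t = (5/2 - 3*¼)*Z + t = (5/2 - ¾)*Z + t = 7*Z/4 + t = t + 7*Z/4)
R(n(-4, 0), 7)*(-64 + 46) = (7 + (7/4)*(-18))*(-64 + 46) = (7 - 63/2)*(-18) = -49/2*(-18) = 441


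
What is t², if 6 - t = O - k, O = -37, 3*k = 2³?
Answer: 18769/9 ≈ 2085.4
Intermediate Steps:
k = 8/3 (k = (⅓)*2³ = (⅓)*8 = 8/3 ≈ 2.6667)
t = 137/3 (t = 6 - (-37 - 1*8/3) = 6 - (-37 - 8/3) = 6 - 1*(-119/3) = 6 + 119/3 = 137/3 ≈ 45.667)
t² = (137/3)² = 18769/9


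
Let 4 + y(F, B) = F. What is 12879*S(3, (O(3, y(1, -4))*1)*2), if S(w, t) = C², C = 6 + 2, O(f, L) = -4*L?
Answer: 824256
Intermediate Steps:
y(F, B) = -4 + F
C = 8
S(w, t) = 64 (S(w, t) = 8² = 64)
12879*S(3, (O(3, y(1, -4))*1)*2) = 12879*64 = 824256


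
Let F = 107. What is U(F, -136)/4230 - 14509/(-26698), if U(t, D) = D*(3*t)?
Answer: -184025803/18822090 ≈ -9.7771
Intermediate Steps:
U(t, D) = 3*D*t
U(F, -136)/4230 - 14509/(-26698) = (3*(-136)*107)/4230 - 14509/(-26698) = -43656*1/4230 - 14509*(-1/26698) = -7276/705 + 14509/26698 = -184025803/18822090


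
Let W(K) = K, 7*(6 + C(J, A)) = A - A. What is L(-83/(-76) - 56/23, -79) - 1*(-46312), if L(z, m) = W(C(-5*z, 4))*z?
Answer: 40483729/874 ≈ 46320.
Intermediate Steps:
C(J, A) = -6 (C(J, A) = -6 + (A - A)/7 = -6 + (⅐)*0 = -6 + 0 = -6)
L(z, m) = -6*z
L(-83/(-76) - 56/23, -79) - 1*(-46312) = -6*(-83/(-76) - 56/23) - 1*(-46312) = -6*(-83*(-1/76) - 56*1/23) + 46312 = -6*(83/76 - 56/23) + 46312 = -6*(-2347/1748) + 46312 = 7041/874 + 46312 = 40483729/874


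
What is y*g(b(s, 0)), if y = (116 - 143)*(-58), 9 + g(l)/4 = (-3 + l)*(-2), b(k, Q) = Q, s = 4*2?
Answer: -18792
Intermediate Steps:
s = 8
g(l) = -12 - 8*l (g(l) = -36 + 4*((-3 + l)*(-2)) = -36 + 4*(6 - 2*l) = -36 + (24 - 8*l) = -12 - 8*l)
y = 1566 (y = -27*(-58) = 1566)
y*g(b(s, 0)) = 1566*(-12 - 8*0) = 1566*(-12 + 0) = 1566*(-12) = -18792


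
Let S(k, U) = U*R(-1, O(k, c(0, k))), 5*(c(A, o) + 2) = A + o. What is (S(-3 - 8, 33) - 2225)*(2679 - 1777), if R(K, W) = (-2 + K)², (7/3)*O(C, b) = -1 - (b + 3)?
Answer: -1739056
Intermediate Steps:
c(A, o) = -2 + A/5 + o/5 (c(A, o) = -2 + (A + o)/5 = -2 + (A/5 + o/5) = -2 + A/5 + o/5)
O(C, b) = -12/7 - 3*b/7 (O(C, b) = 3*(-1 - (b + 3))/7 = 3*(-1 - (3 + b))/7 = 3*(-1 + (-3 - b))/7 = 3*(-4 - b)/7 = -12/7 - 3*b/7)
S(k, U) = 9*U (S(k, U) = U*(-2 - 1)² = U*(-3)² = U*9 = 9*U)
(S(-3 - 8, 33) - 2225)*(2679 - 1777) = (9*33 - 2225)*(2679 - 1777) = (297 - 2225)*902 = -1928*902 = -1739056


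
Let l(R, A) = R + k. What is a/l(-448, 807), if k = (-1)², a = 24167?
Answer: -24167/447 ≈ -54.065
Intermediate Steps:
k = 1
l(R, A) = 1 + R (l(R, A) = R + 1 = 1 + R)
a/l(-448, 807) = 24167/(1 - 448) = 24167/(-447) = 24167*(-1/447) = -24167/447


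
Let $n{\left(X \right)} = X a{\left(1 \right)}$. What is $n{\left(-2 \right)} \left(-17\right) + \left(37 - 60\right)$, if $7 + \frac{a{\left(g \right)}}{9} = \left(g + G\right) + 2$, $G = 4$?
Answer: $-23$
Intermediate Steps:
$a{\left(g \right)} = -9 + 9 g$ ($a{\left(g \right)} = -63 + 9 \left(\left(g + 4\right) + 2\right) = -63 + 9 \left(\left(4 + g\right) + 2\right) = -63 + 9 \left(6 + g\right) = -63 + \left(54 + 9 g\right) = -9 + 9 g$)
$n{\left(X \right)} = 0$ ($n{\left(X \right)} = X \left(-9 + 9 \cdot 1\right) = X \left(-9 + 9\right) = X 0 = 0$)
$n{\left(-2 \right)} \left(-17\right) + \left(37 - 60\right) = 0 \left(-17\right) + \left(37 - 60\right) = 0 + \left(37 - 60\right) = 0 - 23 = -23$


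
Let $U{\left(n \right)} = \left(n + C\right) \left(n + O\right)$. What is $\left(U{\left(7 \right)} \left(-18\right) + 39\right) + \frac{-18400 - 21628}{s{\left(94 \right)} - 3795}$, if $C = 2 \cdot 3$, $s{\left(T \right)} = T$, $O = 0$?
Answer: $- \frac{5877871}{3701} \approx -1588.2$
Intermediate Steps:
$C = 6$
$U{\left(n \right)} = n \left(6 + n\right)$ ($U{\left(n \right)} = \left(n + 6\right) \left(n + 0\right) = \left(6 + n\right) n = n \left(6 + n\right)$)
$\left(U{\left(7 \right)} \left(-18\right) + 39\right) + \frac{-18400 - 21628}{s{\left(94 \right)} - 3795} = \left(7 \left(6 + 7\right) \left(-18\right) + 39\right) + \frac{-18400 - 21628}{94 - 3795} = \left(7 \cdot 13 \left(-18\right) + 39\right) - \frac{40028}{-3701} = \left(91 \left(-18\right) + 39\right) - - \frac{40028}{3701} = \left(-1638 + 39\right) + \frac{40028}{3701} = -1599 + \frac{40028}{3701} = - \frac{5877871}{3701}$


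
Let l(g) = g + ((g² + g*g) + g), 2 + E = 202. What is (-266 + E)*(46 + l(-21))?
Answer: -58476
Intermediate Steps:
E = 200 (E = -2 + 202 = 200)
l(g) = 2*g + 2*g² (l(g) = g + ((g² + g²) + g) = g + (2*g² + g) = g + (g + 2*g²) = 2*g + 2*g²)
(-266 + E)*(46 + l(-21)) = (-266 + 200)*(46 + 2*(-21)*(1 - 21)) = -66*(46 + 2*(-21)*(-20)) = -66*(46 + 840) = -66*886 = -58476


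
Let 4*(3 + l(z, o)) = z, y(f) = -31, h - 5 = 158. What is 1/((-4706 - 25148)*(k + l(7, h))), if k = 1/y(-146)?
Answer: 62/2373393 ≈ 2.6123e-5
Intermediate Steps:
h = 163 (h = 5 + 158 = 163)
k = -1/31 (k = 1/(-31) = -1/31 ≈ -0.032258)
l(z, o) = -3 + z/4
1/((-4706 - 25148)*(k + l(7, h))) = 1/((-4706 - 25148)*(-1/31 + (-3 + (1/4)*7))) = 1/(-29854*(-1/31 + (-3 + 7/4))) = 1/(-29854*(-1/31 - 5/4)) = 1/(-29854*(-159/124)) = 1/(2373393/62) = 62/2373393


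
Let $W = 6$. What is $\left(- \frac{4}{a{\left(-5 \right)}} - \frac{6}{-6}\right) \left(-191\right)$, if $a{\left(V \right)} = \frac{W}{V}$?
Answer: $- \frac{2483}{3} \approx -827.67$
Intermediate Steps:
$a{\left(V \right)} = \frac{6}{V}$
$\left(- \frac{4}{a{\left(-5 \right)}} - \frac{6}{-6}\right) \left(-191\right) = \left(- \frac{4}{6 \frac{1}{-5}} - \frac{6}{-6}\right) \left(-191\right) = \left(- \frac{4}{6 \left(- \frac{1}{5}\right)} - -1\right) \left(-191\right) = \left(- \frac{4}{- \frac{6}{5}} + 1\right) \left(-191\right) = \left(\left(-4\right) \left(- \frac{5}{6}\right) + 1\right) \left(-191\right) = \left(\frac{10}{3} + 1\right) \left(-191\right) = \frac{13}{3} \left(-191\right) = - \frac{2483}{3}$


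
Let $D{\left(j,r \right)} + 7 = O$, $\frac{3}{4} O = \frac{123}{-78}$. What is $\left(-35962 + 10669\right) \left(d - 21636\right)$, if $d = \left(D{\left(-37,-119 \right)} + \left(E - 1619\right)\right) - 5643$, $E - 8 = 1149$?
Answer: $\frac{9124483474}{13} \approx 7.0188 \cdot 10^{8}$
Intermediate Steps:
$E = 1157$ ($E = 8 + 1149 = 1157$)
$O = - \frac{82}{39}$ ($O = \frac{4 \frac{123}{-78}}{3} = \frac{4 \cdot 123 \left(- \frac{1}{78}\right)}{3} = \frac{4}{3} \left(- \frac{41}{26}\right) = - \frac{82}{39} \approx -2.1026$)
$D{\left(j,r \right)} = - \frac{355}{39}$ ($D{\left(j,r \right)} = -7 - \frac{82}{39} = - \frac{355}{39}$)
$d = - \frac{238450}{39}$ ($d = \left(- \frac{355}{39} + \left(1157 - 1619\right)\right) - 5643 = \left(- \frac{355}{39} - 462\right) - 5643 = - \frac{18373}{39} - 5643 = - \frac{238450}{39} \approx -6114.1$)
$\left(-35962 + 10669\right) \left(d - 21636\right) = \left(-35962 + 10669\right) \left(- \frac{238450}{39} - 21636\right) = \left(-25293\right) \left(- \frac{1082254}{39}\right) = \frac{9124483474}{13}$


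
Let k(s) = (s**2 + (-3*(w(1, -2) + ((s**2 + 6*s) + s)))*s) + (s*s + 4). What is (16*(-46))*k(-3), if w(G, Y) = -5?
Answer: 96416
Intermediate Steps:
k(s) = 4 + 2*s**2 + s*(15 - 21*s - 3*s**2) (k(s) = (s**2 + (-3*(-5 + ((s**2 + 6*s) + s)))*s) + (s*s + 4) = (s**2 + (-3*(-5 + (s**2 + 7*s)))*s) + (s**2 + 4) = (s**2 + (-3*(-5 + s**2 + 7*s))*s) + (4 + s**2) = (s**2 + (15 - 21*s - 3*s**2)*s) + (4 + s**2) = (s**2 + s*(15 - 21*s - 3*s**2)) + (4 + s**2) = 4 + 2*s**2 + s*(15 - 21*s - 3*s**2))
(16*(-46))*k(-3) = (16*(-46))*(4 - 19*(-3)**2 - 3*(-3)**3 + 15*(-3)) = -736*(4 - 19*9 - 3*(-27) - 45) = -736*(4 - 171 + 81 - 45) = -736*(-131) = 96416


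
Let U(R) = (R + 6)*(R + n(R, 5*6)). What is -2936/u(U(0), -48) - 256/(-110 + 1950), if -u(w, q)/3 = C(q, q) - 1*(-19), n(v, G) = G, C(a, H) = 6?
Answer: 67288/1725 ≈ 39.008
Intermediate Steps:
U(R) = (6 + R)*(30 + R) (U(R) = (R + 6)*(R + 5*6) = (6 + R)*(R + 30) = (6 + R)*(30 + R))
u(w, q) = -75 (u(w, q) = -3*(6 - 1*(-19)) = -3*(6 + 19) = -3*25 = -75)
-2936/u(U(0), -48) - 256/(-110 + 1950) = -2936/(-75) - 256/(-110 + 1950) = -2936*(-1/75) - 256/1840 = 2936/75 - 256*1/1840 = 2936/75 - 16/115 = 67288/1725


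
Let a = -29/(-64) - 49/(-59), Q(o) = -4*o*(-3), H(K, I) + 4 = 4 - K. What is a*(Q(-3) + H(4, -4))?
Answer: -24235/472 ≈ -51.345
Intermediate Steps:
H(K, I) = -K (H(K, I) = -4 + (4 - K) = -K)
Q(o) = 12*o
a = 4847/3776 (a = -29*(-1/64) - 49*(-1/59) = 29/64 + 49/59 = 4847/3776 ≈ 1.2836)
a*(Q(-3) + H(4, -4)) = 4847*(12*(-3) - 1*4)/3776 = 4847*(-36 - 4)/3776 = (4847/3776)*(-40) = -24235/472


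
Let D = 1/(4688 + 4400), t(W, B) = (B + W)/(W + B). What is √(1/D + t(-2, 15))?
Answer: √9089 ≈ 95.336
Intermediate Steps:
t(W, B) = 1 (t(W, B) = (B + W)/(B + W) = 1)
D = 1/9088 ≈ 0.00011004
√(1/D + t(-2, 15)) = √(1/(1/9088) + 1) = √(9088 + 1) = √9089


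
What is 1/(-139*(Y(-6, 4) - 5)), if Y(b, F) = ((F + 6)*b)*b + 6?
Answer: -1/50179 ≈ -1.9929e-5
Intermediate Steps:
Y(b, F) = 6 + b**2*(6 + F) (Y(b, F) = ((6 + F)*b)*b + 6 = (b*(6 + F))*b + 6 = b**2*(6 + F) + 6 = 6 + b**2*(6 + F))
1/(-139*(Y(-6, 4) - 5)) = 1/(-139*((6 + 6*(-6)**2 + 4*(-6)**2) - 5)) = 1/(-139*((6 + 6*36 + 4*36) - 5)) = 1/(-139*((6 + 216 + 144) - 5)) = 1/(-139*(366 - 5)) = 1/(-139*361) = 1/(-50179) = -1/50179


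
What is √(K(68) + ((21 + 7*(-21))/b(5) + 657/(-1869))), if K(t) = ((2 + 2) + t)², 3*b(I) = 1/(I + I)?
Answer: √544796679/623 ≈ 37.465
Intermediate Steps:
b(I) = 1/(6*I) (b(I) = 1/(3*(I + I)) = 1/(3*((2*I))) = (1/(2*I))/3 = 1/(6*I))
K(t) = (4 + t)²
√(K(68) + ((21 + 7*(-21))/b(5) + 657/(-1869))) = √((4 + 68)² + ((21 + 7*(-21))/(((⅙)/5)) + 657/(-1869))) = √(72² + ((21 - 147)/(((⅙)*(⅕))) + 657*(-1/1869))) = √(5184 + (-126/1/30 - 219/623)) = √(5184 + (-126*30 - 219/623)) = √(5184 + (-3780 - 219/623)) = √(5184 - 2355159/623) = √(874473/623) = √544796679/623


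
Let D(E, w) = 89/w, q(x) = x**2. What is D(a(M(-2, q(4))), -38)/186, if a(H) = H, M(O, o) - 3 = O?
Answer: -89/7068 ≈ -0.012592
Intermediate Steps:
M(O, o) = 3 + O
D(a(M(-2, q(4))), -38)/186 = (89/(-38))/186 = (89*(-1/38))*(1/186) = -89/38*1/186 = -89/7068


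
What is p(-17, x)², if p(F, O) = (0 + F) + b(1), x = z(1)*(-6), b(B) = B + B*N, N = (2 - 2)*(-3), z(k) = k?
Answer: 256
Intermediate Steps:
N = 0 (N = 0*(-3) = 0)
b(B) = B (b(B) = B + B*0 = B + 0 = B)
x = -6 (x = 1*(-6) = -6)
p(F, O) = 1 + F (p(F, O) = (0 + F) + 1 = F + 1 = 1 + F)
p(-17, x)² = (1 - 17)² = (-16)² = 256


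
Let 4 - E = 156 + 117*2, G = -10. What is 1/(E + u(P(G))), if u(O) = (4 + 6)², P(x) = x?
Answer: -1/286 ≈ -0.0034965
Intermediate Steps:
E = -386 (E = 4 - (156 + 117*2) = 4 - (156 + 234) = 4 - 1*390 = 4 - 390 = -386)
u(O) = 100 (u(O) = 10² = 100)
1/(E + u(P(G))) = 1/(-386 + 100) = 1/(-286) = -1/286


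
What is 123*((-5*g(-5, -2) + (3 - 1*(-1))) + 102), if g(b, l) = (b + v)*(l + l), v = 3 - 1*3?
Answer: 738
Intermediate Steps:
v = 0 (v = 3 - 3 = 0)
g(b, l) = 2*b*l (g(b, l) = (b + 0)*(l + l) = b*(2*l) = 2*b*l)
123*((-5*g(-5, -2) + (3 - 1*(-1))) + 102) = 123*((-10*(-5)*(-2) + (3 - 1*(-1))) + 102) = 123*((-5*20 + (3 + 1)) + 102) = 123*((-100 + 4) + 102) = 123*(-96 + 102) = 123*6 = 738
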